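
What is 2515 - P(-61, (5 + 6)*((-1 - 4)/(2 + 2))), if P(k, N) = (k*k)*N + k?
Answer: 214959/4 ≈ 53740.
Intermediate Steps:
P(k, N) = k + N*k² (P(k, N) = k²*N + k = N*k² + k = k + N*k²)
2515 - P(-61, (5 + 6)*((-1 - 4)/(2 + 2))) = 2515 - (-61)*(1 + ((5 + 6)*((-1 - 4)/(2 + 2)))*(-61)) = 2515 - (-61)*(1 + (11*(-5/4))*(-61)) = 2515 - (-61)*(1 - 55/4*(-61)) = 2515 - (-61)*(1 + 3355/4) = 2515 - (-61)*3359/4 = 2515 - 1*(-204899/4) = 2515 + 204899/4 = 214959/4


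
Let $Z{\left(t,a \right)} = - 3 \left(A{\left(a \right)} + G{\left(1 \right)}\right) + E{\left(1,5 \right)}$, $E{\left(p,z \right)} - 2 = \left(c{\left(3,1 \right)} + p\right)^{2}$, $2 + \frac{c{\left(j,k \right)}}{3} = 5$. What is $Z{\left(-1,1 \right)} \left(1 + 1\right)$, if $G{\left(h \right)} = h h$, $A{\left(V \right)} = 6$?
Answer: $162$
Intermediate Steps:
$G{\left(h \right)} = h^{2}$
$c{\left(j,k \right)} = 9$ ($c{\left(j,k \right)} = -6 + 3 \cdot 5 = -6 + 15 = 9$)
$E{\left(p,z \right)} = 2 + \left(9 + p\right)^{2}$
$Z{\left(t,a \right)} = 81$ ($Z{\left(t,a \right)} = - 3 \left(6 + 1^{2}\right) + \left(2 + \left(9 + 1\right)^{2}\right) = - 3 \left(6 + 1\right) + \left(2 + 10^{2}\right) = \left(-3\right) 7 + \left(2 + 100\right) = -21 + 102 = 81$)
$Z{\left(-1,1 \right)} \left(1 + 1\right) = 81 \left(1 + 1\right) = 81 \cdot 2 = 162$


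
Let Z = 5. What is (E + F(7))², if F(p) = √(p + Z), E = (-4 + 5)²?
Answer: 13 + 4*√3 ≈ 19.928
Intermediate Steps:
E = 1 (E = 1² = 1)
F(p) = √(5 + p) (F(p) = √(p + 5) = √(5 + p))
(E + F(7))² = (1 + √(5 + 7))² = (1 + √12)² = (1 + 2*√3)²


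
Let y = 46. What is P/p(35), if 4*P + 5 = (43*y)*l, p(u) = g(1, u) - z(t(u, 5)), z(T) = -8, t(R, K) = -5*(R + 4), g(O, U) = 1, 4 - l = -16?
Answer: 4395/4 ≈ 1098.8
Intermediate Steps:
l = 20 (l = 4 - 1*(-16) = 4 + 16 = 20)
t(R, K) = -20 - 5*R (t(R, K) = -5*(4 + R) = -20 - 5*R)
p(u) = 9 (p(u) = 1 - 1*(-8) = 1 + 8 = 9)
P = 39555/4 (P = -5/4 + ((43*46)*20)/4 = -5/4 + (1978*20)/4 = -5/4 + (¼)*39560 = -5/4 + 9890 = 39555/4 ≈ 9888.8)
P/p(35) = (39555/4)/9 = (39555/4)*(⅑) = 4395/4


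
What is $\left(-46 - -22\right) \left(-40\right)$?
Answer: $960$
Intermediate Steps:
$\left(-46 - -22\right) \left(-40\right) = \left(-46 + \left(-1 + 23\right)\right) \left(-40\right) = \left(-46 + 22\right) \left(-40\right) = \left(-24\right) \left(-40\right) = 960$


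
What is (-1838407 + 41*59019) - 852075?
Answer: -270703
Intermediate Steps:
(-1838407 + 41*59019) - 852075 = (-1838407 + 2419779) - 852075 = 581372 - 852075 = -270703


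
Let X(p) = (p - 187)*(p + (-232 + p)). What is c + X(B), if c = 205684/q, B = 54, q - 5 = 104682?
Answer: 1726703688/104687 ≈ 16494.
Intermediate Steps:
q = 104687 (q = 5 + 104682 = 104687)
X(p) = (-232 + 2*p)*(-187 + p) (X(p) = (-187 + p)*(-232 + 2*p) = (-232 + 2*p)*(-187 + p))
c = 205684/104687 ≈ 1.9648
c + X(B) = 205684/104687 + (43384 - 606*54 + 2*54**2) = 205684/104687 + (43384 - 32724 + 2*2916) = 205684/104687 + (43384 - 32724 + 5832) = 205684/104687 + 16492 = 1726703688/104687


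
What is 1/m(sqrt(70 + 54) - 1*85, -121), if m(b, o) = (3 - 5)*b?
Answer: 85/14202 + sqrt(31)/7101 ≈ 0.0067692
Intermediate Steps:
m(b, o) = -2*b
1/m(sqrt(70 + 54) - 1*85, -121) = 1/(-2*(sqrt(70 + 54) - 1*85)) = 1/(-2*(sqrt(124) - 85)) = 1/(-2*(2*sqrt(31) - 85)) = 1/(-2*(-85 + 2*sqrt(31))) = 1/(170 - 4*sqrt(31))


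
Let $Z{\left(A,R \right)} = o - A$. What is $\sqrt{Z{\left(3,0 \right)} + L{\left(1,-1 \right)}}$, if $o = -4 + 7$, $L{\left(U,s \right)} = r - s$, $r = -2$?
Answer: $i \approx 1.0 i$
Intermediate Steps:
$L{\left(U,s \right)} = -2 - s$
$o = 3$
$Z{\left(A,R \right)} = 3 - A$
$\sqrt{Z{\left(3,0 \right)} + L{\left(1,-1 \right)}} = \sqrt{\left(3 - 3\right) - 1} = \sqrt{\left(3 - 3\right) + \left(-2 + 1\right)} = \sqrt{0 - 1} = \sqrt{-1} = i$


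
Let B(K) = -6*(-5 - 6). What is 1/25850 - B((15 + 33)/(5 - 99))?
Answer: -1706099/25850 ≈ -66.000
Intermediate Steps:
B(K) = 66 (B(K) = -6*(-11) = 66)
1/25850 - B((15 + 33)/(5 - 99)) = 1/25850 - 1*66 = 1/25850 - 66 = -1706099/25850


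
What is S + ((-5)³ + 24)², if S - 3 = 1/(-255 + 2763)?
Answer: 25591633/2508 ≈ 10204.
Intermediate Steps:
S = 7525/2508 (S = 3 + 1/(-255 + 2763) = 3 + 1/2508 = 7525/2508 ≈ 3.0004)
S + ((-5)³ + 24)² = 7525/2508 + ((-5)³ + 24)² = 7525/2508 + (-125 + 24)² = 7525/2508 + (-101)² = 7525/2508 + 10201 = 25591633/2508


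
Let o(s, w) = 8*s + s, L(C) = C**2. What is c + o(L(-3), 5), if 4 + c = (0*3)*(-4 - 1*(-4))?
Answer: 77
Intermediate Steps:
o(s, w) = 9*s
c = -4 (c = -4 + (0*3)*(-4 - 1*(-4)) = -4 + 0*(-4 + 4) = -4 + 0*0 = -4 + 0 = -4)
c + o(L(-3), 5) = -4 + 9*(-3)**2 = -4 + 9*9 = -4 + 81 = 77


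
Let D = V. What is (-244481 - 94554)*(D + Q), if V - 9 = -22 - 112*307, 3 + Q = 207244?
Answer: -58600165540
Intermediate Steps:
Q = 207241 (Q = -3 + 207244 = 207241)
V = -34397 (V = 9 + (-22 - 112*307) = 9 + (-22 - 34384) = 9 - 34406 = -34397)
D = -34397
(-244481 - 94554)*(D + Q) = (-244481 - 94554)*(-34397 + 207241) = -339035*172844 = -58600165540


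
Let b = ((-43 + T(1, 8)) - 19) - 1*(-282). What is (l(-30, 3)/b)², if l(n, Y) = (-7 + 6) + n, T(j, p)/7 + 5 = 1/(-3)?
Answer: 8649/300304 ≈ 0.028801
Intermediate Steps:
T(j, p) = -112/3 (T(j, p) = -35 + 7/(-3) = -35 + 7*(-⅓) = -35 - 7/3 = -112/3)
l(n, Y) = -1 + n
b = 548/3 (b = ((-43 - 112/3) - 19) - 1*(-282) = (-241/3 - 19) + 282 = -298/3 + 282 = 548/3 ≈ 182.67)
(l(-30, 3)/b)² = ((-1 - 30)/(548/3))² = (-31*3/548)² = (-93/548)² = 8649/300304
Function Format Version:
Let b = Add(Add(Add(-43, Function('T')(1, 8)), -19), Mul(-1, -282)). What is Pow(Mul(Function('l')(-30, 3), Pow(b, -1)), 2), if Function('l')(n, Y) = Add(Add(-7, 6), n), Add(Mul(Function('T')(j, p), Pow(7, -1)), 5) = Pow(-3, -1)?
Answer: Rational(8649, 300304) ≈ 0.028801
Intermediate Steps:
Function('T')(j, p) = Rational(-112, 3) (Function('T')(j, p) = Add(-35, Mul(7, Pow(-3, -1))) = Add(-35, Mul(7, Rational(-1, 3))) = Add(-35, Rational(-7, 3)) = Rational(-112, 3))
Function('l')(n, Y) = Add(-1, n)
b = Rational(548, 3) (b = Add(Add(Add(-43, Rational(-112, 3)), -19), Mul(-1, -282)) = Add(Add(Rational(-241, 3), -19), 282) = Add(Rational(-298, 3), 282) = Rational(548, 3) ≈ 182.67)
Pow(Mul(Function('l')(-30, 3), Pow(b, -1)), 2) = Pow(Mul(Add(-1, -30), Pow(Rational(548, 3), -1)), 2) = Pow(Mul(-31, Rational(3, 548)), 2) = Pow(Rational(-93, 548), 2) = Rational(8649, 300304)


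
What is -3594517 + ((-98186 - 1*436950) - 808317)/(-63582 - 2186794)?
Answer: -8089013444939/2250376 ≈ -3.5945e+6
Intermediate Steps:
-3594517 + ((-98186 - 1*436950) - 808317)/(-63582 - 2186794) = -3594517 + ((-98186 - 436950) - 808317)/(-2250376) = -3594517 + (-535136 - 808317)*(-1/2250376) = -3594517 - 1343453*(-1/2250376) = -3594517 + 1343453/2250376 = -8089013444939/2250376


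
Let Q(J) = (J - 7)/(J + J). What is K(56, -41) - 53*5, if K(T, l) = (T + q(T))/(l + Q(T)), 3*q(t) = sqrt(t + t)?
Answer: -172881/649 - 64*sqrt(7)/1947 ≈ -266.47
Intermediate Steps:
Q(J) = (-7 + J)/(2*J) (Q(J) = (-7 + J)/((2*J)) = (-7 + J)*(1/(2*J)) = (-7 + J)/(2*J))
q(t) = sqrt(2)*sqrt(t)/3 (q(t) = sqrt(t + t)/3 = sqrt(2*t)/3 = (sqrt(2)*sqrt(t))/3 = sqrt(2)*sqrt(t)/3)
K(T, l) = (T + sqrt(2)*sqrt(T)/3)/(l + (-7 + T)/(2*T))
K(56, -41) - 53*5 = (2/3)*56*(3*56 + sqrt(2)*sqrt(56))/(-7 + 56 + 2*56*(-41)) - 53*5 = (2/3)*56*(168 + sqrt(2)*(2*sqrt(14)))/(-7 + 56 - 4592) - 1*265 = (2/3)*56*(168 + 4*sqrt(7))/(-4543) - 265 = (2/3)*56*(-1/4543)*(168 + 4*sqrt(7)) - 265 = (-896/649 - 64*sqrt(7)/1947) - 265 = -172881/649 - 64*sqrt(7)/1947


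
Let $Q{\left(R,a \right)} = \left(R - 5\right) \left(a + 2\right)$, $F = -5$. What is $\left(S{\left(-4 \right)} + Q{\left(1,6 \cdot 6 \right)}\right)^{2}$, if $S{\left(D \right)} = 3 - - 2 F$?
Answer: $25281$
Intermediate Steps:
$S{\left(D \right)} = -7$ ($S{\left(D \right)} = 3 - \left(-2\right) \left(-5\right) = 3 - 10 = -7$)
$Q{\left(R,a \right)} = \left(-5 + R\right) \left(2 + a\right)$
$\left(S{\left(-4 \right)} + Q{\left(1,6 \cdot 6 \right)}\right)^{2} = \left(-7 + \left(-10 - 5 \cdot 6 \cdot 6 + 2 \cdot 1 + 1 \cdot 6 \cdot 6\right)\right)^{2} = \left(-7 + \left(-10 - 180 + 2 + 1 \cdot 36\right)\right)^{2} = \left(-7 + \left(-10 - 180 + 2 + 36\right)\right)^{2} = \left(-7 - 152\right)^{2} = \left(-159\right)^{2} = 25281$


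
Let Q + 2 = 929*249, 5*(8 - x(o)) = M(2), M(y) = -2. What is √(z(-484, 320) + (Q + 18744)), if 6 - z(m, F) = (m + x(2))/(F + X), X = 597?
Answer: 3*√584113076295/4585 ≈ 500.07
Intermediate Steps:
x(o) = 42/5 (x(o) = 8 - ⅕*(-2) = 8 + ⅖ = 42/5)
Q = 231319 (Q = -2 + 929*249 = -2 + 231321 = 231319)
z(m, F) = 6 - (42/5 + m)/(597 + F) (z(m, F) = 6 - (m + 42/5)/(F + 597) = 6 - (42/5 + m)/(597 + F))
√(z(-484, 320) + (Q + 18744)) = √((17868/5 - 1*(-484) + 6*320)/(597 + 320) + (231319 + 18744)) = √((17868/5 + 484 + 1920)/917 + 250063) = √((1/917)*(29888/5) + 250063) = √(29888/4585 + 250063) = √(1146568743/4585) = 3*√584113076295/4585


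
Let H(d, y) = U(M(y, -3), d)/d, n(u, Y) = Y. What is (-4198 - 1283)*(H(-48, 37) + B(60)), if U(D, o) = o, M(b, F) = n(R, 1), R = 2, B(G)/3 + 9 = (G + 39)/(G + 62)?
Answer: 15757875/122 ≈ 1.2916e+5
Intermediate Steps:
B(G) = -27 + 3*(39 + G)/(62 + G) (B(G) = -27 + 3*((G + 39)/(G + 62)) = -27 + 3*((39 + G)/(62 + G)) = -27 + 3*(39 + G)/(62 + G))
M(b, F) = 1
H(d, y) = 1 (H(d, y) = d/d = 1)
(-4198 - 1283)*(H(-48, 37) + B(60)) = (-4198 - 1283)*(1 + 3*(-519 - 8*60)/(62 + 60)) = -5481*(1 + 3*(-519 - 480)/122) = -5481*(1 + 3*(1/122)*(-999)) = -5481*(1 - 2997/122) = -5481*(-2875/122) = 15757875/122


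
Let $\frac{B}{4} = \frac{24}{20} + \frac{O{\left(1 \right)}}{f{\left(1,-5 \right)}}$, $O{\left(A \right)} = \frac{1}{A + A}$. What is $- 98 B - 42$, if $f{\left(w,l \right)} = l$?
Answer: $- \frac{2366}{5} \approx -473.2$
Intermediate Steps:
$O{\left(A \right)} = \frac{1}{2 A}$
$B = \frac{22}{5}$ ($B = 4 \left(\frac{24}{20} + \frac{\frac{1}{2} \cdot 1^{-1}}{-5}\right) = 4 \left(24 \cdot \frac{1}{20} + \frac{1}{2} \cdot 1 \left(- \frac{1}{5}\right)\right) = 4 \left(\frac{6}{5} + \frac{1}{2} \left(- \frac{1}{5}\right)\right) = 4 \left(\frac{6}{5} - \frac{1}{10}\right) = 4 \cdot \frac{11}{10} = \frac{22}{5} \approx 4.4$)
$- 98 B - 42 = \left(-98\right) \frac{22}{5} - 42 = - \frac{2156}{5} - 42 = - \frac{2366}{5}$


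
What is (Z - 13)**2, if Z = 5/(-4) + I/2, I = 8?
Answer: 1681/16 ≈ 105.06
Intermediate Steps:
Z = 11/4 (Z = 5/(-4) + 8/2 = 5*(-1/4) + 8*(1/2) = -5/4 + 4 = 11/4 ≈ 2.7500)
(Z - 13)**2 = (11/4 - 13)**2 = (-41/4)**2 = 1681/16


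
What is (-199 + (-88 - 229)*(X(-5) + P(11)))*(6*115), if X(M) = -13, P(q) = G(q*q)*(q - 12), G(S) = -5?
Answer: 1612530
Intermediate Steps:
P(q) = 60 - 5*q (P(q) = -5*(q - 12) = -5*(-12 + q) = 60 - 5*q)
(-199 + (-88 - 229)*(X(-5) + P(11)))*(6*115) = (-199 + (-88 - 229)*(-13 + (60 - 5*11)))*(6*115) = (-199 - 317*(-13 + (60 - 55)))*690 = (-199 - 317*(-13 + 5))*690 = (-199 - 317*(-8))*690 = (-199 + 2536)*690 = 2337*690 = 1612530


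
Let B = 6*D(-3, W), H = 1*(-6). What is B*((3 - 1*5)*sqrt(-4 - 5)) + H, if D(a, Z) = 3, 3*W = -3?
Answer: -6 - 108*I ≈ -6.0 - 108.0*I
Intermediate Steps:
W = -1 (W = (1/3)*(-3) = -1)
H = -6
B = 18 (B = 6*3 = 18)
B*((3 - 1*5)*sqrt(-4 - 5)) + H = 18*((3 - 1*5)*sqrt(-4 - 5)) - 6 = 18*((3 - 5)*sqrt(-9)) - 6 = 18*(-6*I) - 6 = -108*I - 6 = -6 - 108*I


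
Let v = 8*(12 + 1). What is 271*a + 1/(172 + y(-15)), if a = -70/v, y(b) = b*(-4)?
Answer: -550117/3016 ≈ -182.40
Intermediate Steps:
y(b) = -4*b
v = 104 (v = 8*13 = 104)
a = -35/52 (a = -70/104 = -70*1/104 = -35/52 ≈ -0.67308)
271*a + 1/(172 + y(-15)) = 271*(-35/52) + 1/(172 - 4*(-15)) = -9485/52 + 1/(172 + 60) = -9485/52 + 1/232 = -550117/3016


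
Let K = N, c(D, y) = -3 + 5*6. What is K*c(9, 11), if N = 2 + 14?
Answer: 432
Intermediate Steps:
c(D, y) = 27 (c(D, y) = -3 + 30 = 27)
N = 16
K = 16
K*c(9, 11) = 16*27 = 432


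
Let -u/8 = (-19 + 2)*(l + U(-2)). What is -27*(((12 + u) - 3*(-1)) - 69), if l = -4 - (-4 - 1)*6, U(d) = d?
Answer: -86670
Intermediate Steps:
l = 26 (l = -4 - (-5)*6 = -4 - 1*(-30) = -4 + 30 = 26)
u = 3264 (u = -8*(-19 + 2)*(26 - 2) = -(-136)*24 = -8*(-408) = 3264)
-27*(((12 + u) - 3*(-1)) - 69) = -27*(((12 + 3264) - 3*(-1)) - 69) = -27*((3276 + 3) - 69) = -27*(3279 - 69) = -27*3210 = -86670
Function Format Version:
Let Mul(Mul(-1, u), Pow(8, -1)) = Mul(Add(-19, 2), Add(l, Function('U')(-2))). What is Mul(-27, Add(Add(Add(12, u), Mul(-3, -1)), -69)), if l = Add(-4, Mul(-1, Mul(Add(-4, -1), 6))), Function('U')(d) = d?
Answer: -86670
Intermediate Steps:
l = 26 (l = Add(-4, Mul(-1, Mul(-5, 6))) = Add(-4, Mul(-1, -30)) = Add(-4, 30) = 26)
u = 3264 (u = Mul(-8, Mul(Add(-19, 2), Add(26, -2))) = Mul(-8, Mul(-17, 24)) = Mul(-8, -408) = 3264)
Mul(-27, Add(Add(Add(12, u), Mul(-3, -1)), -69)) = Mul(-27, Add(Add(Add(12, 3264), Mul(-3, -1)), -69)) = Mul(-27, Add(Add(3276, 3), -69)) = Mul(-27, Add(3279, -69)) = Mul(-27, 3210) = -86670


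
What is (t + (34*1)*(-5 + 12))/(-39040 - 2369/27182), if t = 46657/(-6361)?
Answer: -39883088502/6750214635289 ≈ -0.0059084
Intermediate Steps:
t = -46657/6361 (t = 46657*(-1/6361) = -46657/6361 ≈ -7.3349)
(t + (34*1)*(-5 + 12))/(-39040 - 2369/27182) = (-46657/6361 + (34*1)*(-5 + 12))/(-39040 - 2369/27182) = (-46657/6361 + 34*7)/(-39040 - 2369*1/27182) = (-46657/6361 + 238)/(-39040 - 2369/27182) = 1467261/(6361*(-1061187649/27182)) = (1467261/6361)*(-27182/1061187649) = -39883088502/6750214635289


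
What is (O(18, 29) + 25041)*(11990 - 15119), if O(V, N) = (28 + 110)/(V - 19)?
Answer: -77921487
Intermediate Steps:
O(V, N) = 138/(-19 + V)
(O(18, 29) + 25041)*(11990 - 15119) = (138/(-19 + 18) + 25041)*(11990 - 15119) = (138/(-1) + 25041)*(-3129) = (138*(-1) + 25041)*(-3129) = (-138 + 25041)*(-3129) = 24903*(-3129) = -77921487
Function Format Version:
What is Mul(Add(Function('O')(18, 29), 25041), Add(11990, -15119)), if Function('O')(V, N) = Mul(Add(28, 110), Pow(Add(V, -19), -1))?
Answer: -77921487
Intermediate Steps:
Function('O')(V, N) = Mul(138, Pow(Add(-19, V), -1))
Mul(Add(Function('O')(18, 29), 25041), Add(11990, -15119)) = Mul(Add(Mul(138, Pow(Add(-19, 18), -1)), 25041), Add(11990, -15119)) = Mul(Add(Mul(138, Pow(-1, -1)), 25041), -3129) = Mul(Add(Mul(138, -1), 25041), -3129) = Mul(Add(-138, 25041), -3129) = Mul(24903, -3129) = -77921487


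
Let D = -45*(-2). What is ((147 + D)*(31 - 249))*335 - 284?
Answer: -17308394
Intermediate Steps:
D = 90
((147 + D)*(31 - 249))*335 - 284 = ((147 + 90)*(31 - 249))*335 - 284 = (237*(-218))*335 - 284 = -51666*335 - 284 = -17308110 - 284 = -17308394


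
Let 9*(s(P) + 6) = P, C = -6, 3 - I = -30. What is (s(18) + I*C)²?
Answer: 40804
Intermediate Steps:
I = 33 (I = 3 - 1*(-30) = 3 + 30 = 33)
s(P) = -6 + P/9
(s(18) + I*C)² = ((-6 + (⅑)*18) + 33*(-6))² = ((-6 + 2) - 198)² = (-4 - 198)² = (-202)² = 40804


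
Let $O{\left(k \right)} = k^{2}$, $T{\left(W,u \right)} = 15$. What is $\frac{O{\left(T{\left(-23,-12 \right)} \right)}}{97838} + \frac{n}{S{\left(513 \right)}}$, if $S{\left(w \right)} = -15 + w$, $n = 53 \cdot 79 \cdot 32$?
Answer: $\frac{6554419321}{24361662} \approx 269.05$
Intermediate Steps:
$n = 133984$ ($n = 4187 \cdot 32 = 133984$)
$\frac{O{\left(T{\left(-23,-12 \right)} \right)}}{97838} + \frac{n}{S{\left(513 \right)}} = \frac{15^{2}}{97838} + \frac{133984}{-15 + 513} = 225 \cdot \frac{1}{97838} + \frac{133984}{498} = \frac{225}{97838} + 133984 \cdot \frac{1}{498} = \frac{225}{97838} + \frac{66992}{249} = \frac{6554419321}{24361662}$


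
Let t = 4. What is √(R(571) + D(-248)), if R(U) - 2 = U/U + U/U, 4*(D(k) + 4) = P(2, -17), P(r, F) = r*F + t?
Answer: I*√30/2 ≈ 2.7386*I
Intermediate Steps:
P(r, F) = 4 + F*r (P(r, F) = r*F + 4 = F*r + 4 = 4 + F*r)
D(k) = -23/2 (D(k) = -4 + (4 - 17*2)/4 = -4 + (4 - 34)/4 = -4 + (¼)*(-30) = -4 - 15/2 = -23/2)
R(U) = 4 (R(U) = 2 + (U/U + U/U) = 2 + (1 + 1) = 2 + 2 = 4)
√(R(571) + D(-248)) = √(4 - 23/2) = √(-15/2) = I*√30/2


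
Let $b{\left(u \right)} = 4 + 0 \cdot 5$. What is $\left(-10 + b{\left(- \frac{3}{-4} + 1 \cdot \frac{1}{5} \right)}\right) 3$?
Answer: $-18$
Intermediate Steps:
$b{\left(u \right)} = 4$ ($b{\left(u \right)} = 4 + 0 = 4$)
$\left(-10 + b{\left(- \frac{3}{-4} + 1 \cdot \frac{1}{5} \right)}\right) 3 = \left(-10 + 4\right) 3 = \left(-6\right) 3 = -18$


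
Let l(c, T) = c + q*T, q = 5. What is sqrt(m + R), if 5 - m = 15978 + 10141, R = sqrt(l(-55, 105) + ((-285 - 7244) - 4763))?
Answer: sqrt(-26114 + I*sqrt(11822)) ≈ 0.3364 + 161.6*I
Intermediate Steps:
l(c, T) = c + 5*T
R = I*sqrt(11822) (R = sqrt((-55 + 5*105) + ((-285 - 7244) - 4763)) = sqrt((-55 + 525) + (-7529 - 4763)) = sqrt(470 - 12292) = sqrt(-11822) = I*sqrt(11822) ≈ 108.73*I)
m = -26114 (m = 5 - (15978 + 10141) = 5 - 1*26119 = 5 - 26119 = -26114)
sqrt(m + R) = sqrt(-26114 + I*sqrt(11822))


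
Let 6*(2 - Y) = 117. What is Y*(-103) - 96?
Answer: 3413/2 ≈ 1706.5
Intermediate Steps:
Y = -35/2 (Y = 2 - ⅙*117 = 2 - 39/2 = -35/2 ≈ -17.500)
Y*(-103) - 96 = -35/2*(-103) - 96 = 3605/2 - 96 = 3413/2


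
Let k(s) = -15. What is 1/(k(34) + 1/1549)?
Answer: -1549/23234 ≈ -0.066670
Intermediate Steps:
1/(k(34) + 1/1549) = 1/(-15 + 1/1549) = 1/(-23234/1549) = -1549/23234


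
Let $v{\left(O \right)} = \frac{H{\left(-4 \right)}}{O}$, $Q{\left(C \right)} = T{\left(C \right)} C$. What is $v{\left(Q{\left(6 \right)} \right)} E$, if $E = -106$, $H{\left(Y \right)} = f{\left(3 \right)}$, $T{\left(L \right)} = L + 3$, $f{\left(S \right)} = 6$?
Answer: $- \frac{106}{9} \approx -11.778$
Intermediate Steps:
$T{\left(L \right)} = 3 + L$
$H{\left(Y \right)} = 6$
$Q{\left(C \right)} = C \left(3 + C\right)$ ($Q{\left(C \right)} = \left(3 + C\right) C = C \left(3 + C\right)$)
$v{\left(O \right)} = \frac{6}{O}$
$v{\left(Q{\left(6 \right)} \right)} E = \frac{6}{6 \left(3 + 6\right)} \left(-106\right) = \frac{6}{6 \cdot 9} \left(-106\right) = \frac{6}{54} \left(-106\right) = 6 \cdot \frac{1}{54} \left(-106\right) = \frac{1}{9} \left(-106\right) = - \frac{106}{9}$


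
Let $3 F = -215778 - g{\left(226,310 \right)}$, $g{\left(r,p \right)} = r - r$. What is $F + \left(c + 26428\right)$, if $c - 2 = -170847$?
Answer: $-216343$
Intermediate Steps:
$g{\left(r,p \right)} = 0$
$c = -170845$ ($c = 2 - 170847 = -170845$)
$F = -71926$ ($F = \frac{-215778 - 0}{3} = \frac{-215778 + 0}{3} = \frac{1}{3} \left(-215778\right) = -71926$)
$F + \left(c + 26428\right) = -71926 + \left(-170845 + 26428\right) = -71926 - 144417 = -216343$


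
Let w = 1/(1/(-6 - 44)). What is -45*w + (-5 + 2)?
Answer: 2247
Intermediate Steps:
w = -50 (w = 1/(1/(-50)) = 1/(-1/50) = -50)
-45*w + (-5 + 2) = -45*(-50) + (-5 + 2) = 2250 - 3 = 2247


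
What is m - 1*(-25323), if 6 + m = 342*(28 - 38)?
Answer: 21897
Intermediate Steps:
m = -3426 (m = -6 + 342*(28 - 38) = -6 + 342*(-10) = -6 - 3420 = -3426)
m - 1*(-25323) = -3426 - 1*(-25323) = -3426 + 25323 = 21897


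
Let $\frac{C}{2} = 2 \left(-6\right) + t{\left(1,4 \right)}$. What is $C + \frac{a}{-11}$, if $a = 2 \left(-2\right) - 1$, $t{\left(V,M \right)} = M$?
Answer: $- \frac{171}{11} \approx -15.545$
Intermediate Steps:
$a = -5$ ($a = -4 - 1 = -5$)
$C = -16$ ($C = 2 \left(2 \left(-6\right) + 4\right) = 2 \left(-12 + 4\right) = 2 \left(-8\right) = -16$)
$C + \frac{a}{-11} = -16 + \frac{1}{-11} \left(-5\right) = -16 - - \frac{5}{11} = -16 + \frac{5}{11} = - \frac{171}{11}$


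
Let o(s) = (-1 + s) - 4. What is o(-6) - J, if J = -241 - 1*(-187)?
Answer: 43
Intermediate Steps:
o(s) = -5 + s
J = -54 (J = -241 + 187 = -54)
o(-6) - J = (-5 - 6) - 1*(-54) = -11 + 54 = 43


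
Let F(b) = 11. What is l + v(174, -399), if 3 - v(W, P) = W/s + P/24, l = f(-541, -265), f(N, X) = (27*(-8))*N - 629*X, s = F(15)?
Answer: 24951943/88 ≈ 2.8355e+5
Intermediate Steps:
s = 11
f(N, X) = -629*X - 216*N (f(N, X) = -216*N - 629*X = -629*X - 216*N)
l = 283541 (l = -629*(-265) - 216*(-541) = 166685 + 116856 = 283541)
v(W, P) = 3 - W/11 - P/24 (v(W, P) = 3 - (W/11 + P/24) = 3 + (-W/11 - P/24) = 3 - W/11 - P/24)
l + v(174, -399) = 283541 + (3 - 1/11*174 - 1/24*(-399)) = 283541 + (3 - 174/11 + 133/8) = 283541 + 335/88 = 24951943/88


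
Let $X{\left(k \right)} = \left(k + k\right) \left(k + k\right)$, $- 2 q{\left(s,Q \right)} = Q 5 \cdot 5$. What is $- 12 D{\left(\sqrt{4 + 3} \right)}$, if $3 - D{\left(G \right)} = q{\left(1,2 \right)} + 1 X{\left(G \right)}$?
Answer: $0$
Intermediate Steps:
$q{\left(s,Q \right)} = - \frac{25 Q}{2}$ ($q{\left(s,Q \right)} = - \frac{Q 5 \cdot 5}{2} = - \frac{5 Q 5}{2} = - \frac{25 Q}{2}$)
$X{\left(k \right)} = 4 k^{2}$ ($X{\left(k \right)} = 2 k 2 k = 4 k^{2}$)
$D{\left(G \right)} = 28 - 4 G^{2}$ ($D{\left(G \right)} = 3 - \left(\left(- \frac{25}{2}\right) 2 + 1 \cdot 4 G^{2}\right) = 3 - \left(-25 + 4 G^{2}\right) = 28 - 4 G^{2}$)
$- 12 D{\left(\sqrt{4 + 3} \right)} = - 12 \left(28 - 4 \left(\sqrt{4 + 3}\right)^{2}\right) = - 12 \left(28 - 4 \left(\sqrt{7}\right)^{2}\right) = - 12 \left(28 - 28\right) = \left(-12\right) 0 = 0$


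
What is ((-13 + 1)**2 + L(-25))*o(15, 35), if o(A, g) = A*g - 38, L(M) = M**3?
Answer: -7539247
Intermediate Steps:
o(A, g) = -38 + A*g
((-13 + 1)**2 + L(-25))*o(15, 35) = ((-13 + 1)**2 + (-25)**3)*(-38 + 15*35) = ((-12)**2 - 15625)*(-38 + 525) = (144 - 15625)*487 = -15481*487 = -7539247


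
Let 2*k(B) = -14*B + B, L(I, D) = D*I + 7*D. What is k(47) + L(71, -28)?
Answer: -4979/2 ≈ -2489.5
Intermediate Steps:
L(I, D) = 7*D + D*I
k(B) = -13*B/2 (k(B) = (-14*B + B)/2 = (-13*B)/2 = -13*B/2)
k(47) + L(71, -28) = -13/2*47 - 28*(7 + 71) = -611/2 - 28*78 = -611/2 - 2184 = -4979/2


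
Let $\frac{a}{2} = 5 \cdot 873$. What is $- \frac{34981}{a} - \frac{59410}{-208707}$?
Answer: $- \frac{2260710089}{607337370} \approx -3.7223$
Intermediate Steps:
$a = 8730$ ($a = 2 \cdot 5 \cdot 873 = 2 \cdot 4365 = 8730$)
$- \frac{34981}{a} - \frac{59410}{-208707} = - \frac{34981}{8730} - \frac{59410}{-208707} = \left(-34981\right) \frac{1}{8730} - - \frac{59410}{208707} = - \frac{34981}{8730} + \frac{59410}{208707} = - \frac{2260710089}{607337370}$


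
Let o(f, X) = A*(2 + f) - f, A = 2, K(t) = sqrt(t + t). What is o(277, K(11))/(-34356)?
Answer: -281/34356 ≈ -0.0081791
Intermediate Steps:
K(t) = sqrt(2)*sqrt(t) (K(t) = sqrt(2*t) = sqrt(2)*sqrt(t))
o(f, X) = 4 + f (o(f, X) = 2*(2 + f) - f = (4 + 2*f) - f = 4 + f)
o(277, K(11))/(-34356) = (4 + 277)/(-34356) = 281*(-1/34356) = -281/34356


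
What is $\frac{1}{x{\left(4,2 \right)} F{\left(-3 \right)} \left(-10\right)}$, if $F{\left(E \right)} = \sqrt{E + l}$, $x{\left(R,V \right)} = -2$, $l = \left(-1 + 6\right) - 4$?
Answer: $- \frac{i \sqrt{2}}{40} \approx - 0.035355 i$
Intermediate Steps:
$l = 1$ ($l = 5 - 4 = 1$)
$F{\left(E \right)} = \sqrt{1 + E}$ ($F{\left(E \right)} = \sqrt{E + 1} = \sqrt{1 + E}$)
$\frac{1}{x{\left(4,2 \right)} F{\left(-3 \right)} \left(-10\right)} = \frac{1}{- 2 \sqrt{1 - 3} \left(-10\right)} = \frac{1}{- 2 \sqrt{-2} \left(-10\right)} = \frac{1}{- 2 i \sqrt{2} \left(-10\right)} = \frac{1}{20 i \sqrt{2}} = - \frac{i \sqrt{2}}{40}$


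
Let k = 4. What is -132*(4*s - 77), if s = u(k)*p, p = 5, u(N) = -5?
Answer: 23364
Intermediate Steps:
s = -25 (s = -5*5 = -25)
-132*(4*s - 77) = -132*(4*(-25) - 77) = -132*(-100 - 77) = -132*(-177) = 23364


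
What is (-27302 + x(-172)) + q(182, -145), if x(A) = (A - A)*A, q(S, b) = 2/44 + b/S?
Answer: -27330054/1001 ≈ -27303.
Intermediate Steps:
q(S, b) = 1/22 + b/S (q(S, b) = 2*(1/44) + b/S = 1/22 + b/S)
x(A) = 0 (x(A) = 0*A = 0)
(-27302 + x(-172)) + q(182, -145) = (-27302 + 0) + (-145 + (1/22)*182)/182 = -27302 + (-145 + 91/11)/182 = -27302 + (1/182)*(-1504/11) = -27302 - 752/1001 = -27330054/1001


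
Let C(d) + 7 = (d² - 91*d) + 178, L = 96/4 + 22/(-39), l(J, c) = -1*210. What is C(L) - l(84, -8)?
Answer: -1828889/1521 ≈ -1202.4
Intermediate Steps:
l(J, c) = -210
L = 914/39 (L = 96*(¼) + 22*(-1/39) = 24 - 22/39 = 914/39 ≈ 23.436)
C(d) = 171 + d² - 91*d (C(d) = -7 + ((d² - 91*d) + 178) = -7 + (178 + d² - 91*d) = 171 + d² - 91*d)
C(L) - l(84, -8) = (171 + (914/39)² - 91*914/39) - 1*(-210) = (171 + 835396/1521 - 6398/3) + 210 = -2148299/1521 + 210 = -1828889/1521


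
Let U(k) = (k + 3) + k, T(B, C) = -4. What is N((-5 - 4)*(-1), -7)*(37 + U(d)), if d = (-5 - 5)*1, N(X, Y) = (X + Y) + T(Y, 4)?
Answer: -40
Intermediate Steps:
N(X, Y) = -4 + X + Y (N(X, Y) = (X + Y) - 4 = -4 + X + Y)
d = -10 (d = -10*1 = -10)
U(k) = 3 + 2*k (U(k) = (3 + k) + k = 3 + 2*k)
N((-5 - 4)*(-1), -7)*(37 + U(d)) = (-4 + (-5 - 4)*(-1) - 7)*(37 + (3 + 2*(-10))) = (-4 - 9*(-1) - 7)*(37 + (3 - 20)) = (-4 + 9 - 7)*(37 - 17) = -2*20 = -40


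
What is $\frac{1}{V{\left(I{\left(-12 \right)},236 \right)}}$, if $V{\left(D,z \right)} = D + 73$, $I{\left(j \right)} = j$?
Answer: $\frac{1}{61} \approx 0.016393$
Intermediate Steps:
$V{\left(D,z \right)} = 73 + D$
$\frac{1}{V{\left(I{\left(-12 \right)},236 \right)}} = \frac{1}{73 - 12} = \frac{1}{61}$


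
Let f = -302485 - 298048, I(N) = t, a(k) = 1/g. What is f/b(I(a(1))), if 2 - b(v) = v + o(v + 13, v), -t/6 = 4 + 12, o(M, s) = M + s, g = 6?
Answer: -600533/277 ≈ -2168.0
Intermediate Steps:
t = -96 (t = -6*(4 + 12) = -6*16 = -96)
a(k) = 1/6
I(N) = -96
f = -600533
b(v) = -11 - 3*v (b(v) = 2 - (v + ((v + 13) + v)) = 2 - (v + ((13 + v) + v)) = 2 - (v + (13 + 2*v)) = 2 - (13 + 3*v) = 2 + (-13 - 3*v) = -11 - 3*v)
f/b(I(a(1))) = -600533/(-11 - 3*(-96)) = -600533/(-11 + 288) = -600533/277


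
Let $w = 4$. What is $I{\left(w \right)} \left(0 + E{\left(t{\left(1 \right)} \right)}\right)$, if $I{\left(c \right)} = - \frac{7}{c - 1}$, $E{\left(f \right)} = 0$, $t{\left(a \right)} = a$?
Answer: $0$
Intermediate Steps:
$I{\left(c \right)} = - \frac{7}{-1 + c}$ ($I{\left(c \right)} = - \frac{7}{c - 1} = - \frac{7}{-1 + c}$)
$I{\left(w \right)} \left(0 + E{\left(t{\left(1 \right)} \right)}\right) = - \frac{7}{-1 + 4} \left(0 + 0\right) = - \frac{7}{3} \cdot 0 = \left(-7\right) \frac{1}{3} \cdot 0 = \left(- \frac{7}{3}\right) 0 = 0$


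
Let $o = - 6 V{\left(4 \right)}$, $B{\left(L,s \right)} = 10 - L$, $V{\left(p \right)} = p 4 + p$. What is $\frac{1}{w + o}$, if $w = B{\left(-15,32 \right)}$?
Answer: $- \frac{1}{95} \approx -0.010526$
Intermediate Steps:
$V{\left(p \right)} = 5 p$ ($V{\left(p \right)} = 4 p + p = 5 p$)
$w = 25$ ($w = 10 - -15 = 10 + 15 = 25$)
$o = -120$ ($o = - 6 \cdot 5 \cdot 4 = \left(-6\right) 20 = -120$)
$\frac{1}{w + o} = \frac{1}{25 - 120} = \frac{1}{-95} = - \frac{1}{95}$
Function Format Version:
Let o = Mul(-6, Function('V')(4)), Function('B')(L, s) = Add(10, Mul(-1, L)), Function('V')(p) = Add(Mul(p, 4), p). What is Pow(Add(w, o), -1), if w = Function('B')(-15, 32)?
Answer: Rational(-1, 95) ≈ -0.010526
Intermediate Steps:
Function('V')(p) = Mul(5, p) (Function('V')(p) = Add(Mul(4, p), p) = Mul(5, p))
w = 25 (w = Add(10, Mul(-1, -15)) = Add(10, 15) = 25)
o = -120 (o = Mul(-6, Mul(5, 4)) = Mul(-6, 20) = -120)
Pow(Add(w, o), -1) = Pow(Add(25, -120), -1) = Pow(-95, -1) = Rational(-1, 95)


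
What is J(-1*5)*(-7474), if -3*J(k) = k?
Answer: -37370/3 ≈ -12457.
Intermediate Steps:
J(k) = -k/3
J(-1*5)*(-7474) = -(-1)*5/3*(-7474) = -⅓*(-5)*(-7474) = (5/3)*(-7474) = -37370/3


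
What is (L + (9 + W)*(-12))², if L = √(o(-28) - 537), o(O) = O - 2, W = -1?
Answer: 8649 - 1728*I*√7 ≈ 8649.0 - 4571.9*I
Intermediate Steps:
o(O) = -2 + O
L = 9*I*√7 (L = √((-2 - 28) - 537) = √(-30 - 537) = √(-567) = 9*I*√7 ≈ 23.812*I)
(L + (9 + W)*(-12))² = (9*I*√7 + (9 - 1)*(-12))² = (9*I*√7 + 8*(-12))² = (9*I*√7 - 96)² = (-96 + 9*I*√7)²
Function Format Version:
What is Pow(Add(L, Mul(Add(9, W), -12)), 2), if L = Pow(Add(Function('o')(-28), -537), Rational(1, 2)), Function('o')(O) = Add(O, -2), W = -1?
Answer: Add(8649, Mul(-1728, I, Pow(7, Rational(1, 2)))) ≈ Add(8649.0, Mul(-4571.9, I))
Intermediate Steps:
Function('o')(O) = Add(-2, O)
L = Mul(9, I, Pow(7, Rational(1, 2))) (L = Pow(Add(Add(-2, -28), -537), Rational(1, 2)) = Pow(Add(-30, -537), Rational(1, 2)) = Pow(-567, Rational(1, 2)) = Mul(9, I, Pow(7, Rational(1, 2))) ≈ Mul(23.812, I))
Pow(Add(L, Mul(Add(9, W), -12)), 2) = Pow(Add(Mul(9, I, Pow(7, Rational(1, 2))), Mul(Add(9, -1), -12)), 2) = Pow(Add(Mul(9, I, Pow(7, Rational(1, 2))), Mul(8, -12)), 2) = Pow(Add(Mul(9, I, Pow(7, Rational(1, 2))), -96), 2) = Pow(Add(-96, Mul(9, I, Pow(7, Rational(1, 2)))), 2)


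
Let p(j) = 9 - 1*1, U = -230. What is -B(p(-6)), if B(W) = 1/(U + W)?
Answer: 1/222 ≈ 0.0045045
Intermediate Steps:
p(j) = 8 (p(j) = 9 - 1 = 8)
B(W) = 1/(-230 + W)
-B(p(-6)) = -1/(-230 + 8) = -1/(-222) = -1*(-1/222) = 1/222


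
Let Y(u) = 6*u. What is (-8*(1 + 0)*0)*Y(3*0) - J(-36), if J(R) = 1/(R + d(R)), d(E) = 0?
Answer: 1/36 ≈ 0.027778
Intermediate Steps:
J(R) = 1/R (J(R) = 1/(R + 0) = 1/R)
(-8*(1 + 0)*0)*Y(3*0) - J(-36) = (-8*(1 + 0)*0)*(6*(3*0)) - 1/(-36) = (-8*0)*(6*0) - 1*(-1/36) = -8*0*0 + 1/36 = 0*0 + 1/36 = 0 + 1/36 = 1/36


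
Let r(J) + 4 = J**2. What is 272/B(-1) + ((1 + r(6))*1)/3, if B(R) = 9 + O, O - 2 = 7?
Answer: 235/9 ≈ 26.111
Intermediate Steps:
O = 9 (O = 2 + 7 = 9)
B(R) = 18 (B(R) = 9 + 9 = 18)
r(J) = -4 + J**2
272/B(-1) + ((1 + r(6))*1)/3 = 272/18 + ((1 + (-4 + 6**2))*1)/3 = 272*(1/18) + ((1 + (-4 + 36))*1)*(1/3) = 136/9 + ((1 + 32)*1)*(1/3) = 136/9 + (33*1)*(1/3) = 136/9 + 33*(1/3) = 136/9 + 11 = 235/9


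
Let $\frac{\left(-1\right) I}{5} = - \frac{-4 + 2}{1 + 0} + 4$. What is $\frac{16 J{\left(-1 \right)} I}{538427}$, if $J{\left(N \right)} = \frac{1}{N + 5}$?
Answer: $- \frac{120}{538427} \approx -0.00022287$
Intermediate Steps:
$J{\left(N \right)} = \frac{1}{5 + N}$
$I = -30$ ($I = - 5 \left(- \frac{-4 + 2}{1 + 0} + 4\right) = - 5 \left(- \frac{-2}{1} + 4\right) = - 5 \left(- \left(-2\right) 1 + 4\right) = - 5 \left(\left(-1\right) \left(-2\right) + 4\right) = - 5 \left(2 + 4\right) = \left(-5\right) 6 = -30$)
$\frac{16 J{\left(-1 \right)} I}{538427} = \frac{\frac{16}{5 - 1} \left(-30\right)}{538427} = \frac{16}{4} \left(-30\right) \frac{1}{538427} = 16 \cdot \frac{1}{4} \left(-30\right) \frac{1}{538427} = 4 \left(-30\right) \frac{1}{538427} = \left(-120\right) \frac{1}{538427} = - \frac{120}{538427}$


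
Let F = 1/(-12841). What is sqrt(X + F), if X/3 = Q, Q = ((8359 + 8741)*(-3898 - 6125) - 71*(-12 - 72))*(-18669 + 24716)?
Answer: I*sqrt(512669691954524156497)/12841 ≈ 1.7633e+6*I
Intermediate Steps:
Q = -1036379220792 (Q = (17100*(-10023) - 71*(-84))*6047 = (-171393300 + 5964)*6047 = -171387336*6047 = -1036379220792)
X = -3109137662376 (X = 3*(-1036379220792) = -3109137662376)
F = -1/12841 ≈ -7.7876e-5
sqrt(X + F) = sqrt(-3109137662376 - 1/12841) = sqrt(-39924436722570217/12841) = I*sqrt(512669691954524156497)/12841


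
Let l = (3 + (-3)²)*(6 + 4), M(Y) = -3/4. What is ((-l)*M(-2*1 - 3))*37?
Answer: 3330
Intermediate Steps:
M(Y) = -¾ (M(Y) = -3*¼ = -¾)
l = 120 (l = (3 + 9)*10 = 12*10 = 120)
((-l)*M(-2*1 - 3))*37 = (-1*120*(-¾))*37 = -120*(-¾)*37 = 90*37 = 3330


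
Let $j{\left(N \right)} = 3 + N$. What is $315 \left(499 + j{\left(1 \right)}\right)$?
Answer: $158445$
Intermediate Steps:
$315 \left(499 + j{\left(1 \right)}\right) = 315 \left(499 + \left(3 + 1\right)\right) = 315 \left(499 + 4\right) = 315 \cdot 503 = 158445$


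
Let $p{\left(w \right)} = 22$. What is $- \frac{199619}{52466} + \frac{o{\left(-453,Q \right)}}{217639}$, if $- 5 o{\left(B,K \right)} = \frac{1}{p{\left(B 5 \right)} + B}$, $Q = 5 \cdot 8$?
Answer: $- \frac{93623715358389}{24607185952970} \approx -3.8047$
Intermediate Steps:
$Q = 40$
$o{\left(B,K \right)} = - \frac{1}{5 \left(22 + B\right)}$
$- \frac{199619}{52466} + \frac{o{\left(-453,Q \right)}}{217639} = - \frac{199619}{52466} + \frac{\left(-1\right) \frac{1}{110 + 5 \left(-453\right)}}{217639} = \left(-199619\right) \frac{1}{52466} + - \frac{1}{110 - 2265} \cdot \frac{1}{217639} = - \frac{199619}{52466} + - \frac{1}{-2155} \cdot \frac{1}{217639} = - \frac{199619}{52466} + \left(-1\right) \left(- \frac{1}{2155}\right) \frac{1}{217639} = - \frac{199619}{52466} + \frac{1}{2155} \cdot \frac{1}{217639} = - \frac{199619}{52466} + \frac{1}{469012045} = - \frac{93623715358389}{24607185952970}$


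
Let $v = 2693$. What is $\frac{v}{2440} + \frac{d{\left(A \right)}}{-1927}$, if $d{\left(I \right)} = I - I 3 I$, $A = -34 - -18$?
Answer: $\frac{7102371}{4701880} \approx 1.5105$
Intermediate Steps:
$A = -16$ ($A = -34 + 18 = -16$)
$d{\left(I \right)} = I - 3 I^{2}$ ($d{\left(I \right)} = I - 3 I I = I - 3 I^{2}$)
$\frac{v}{2440} + \frac{d{\left(A \right)}}{-1927} = \frac{2693}{2440} + \frac{\left(-16\right) \left(1 - -48\right)}{-1927} = 2693 \cdot \frac{1}{2440} + - 16 \left(1 + 48\right) \left(- \frac{1}{1927}\right) = \frac{2693}{2440} + \left(-16\right) 49 \left(- \frac{1}{1927}\right) = \frac{2693}{2440} - - \frac{784}{1927} = \frac{2693}{2440} + \frac{784}{1927} = \frac{7102371}{4701880}$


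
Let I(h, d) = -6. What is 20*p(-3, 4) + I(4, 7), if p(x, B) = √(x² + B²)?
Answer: 94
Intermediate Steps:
p(x, B) = √(B² + x²)
20*p(-3, 4) + I(4, 7) = 20*√(4² + (-3)²) - 6 = 20*√(16 + 9) - 6 = 20*√25 - 6 = 20*5 - 6 = 100 - 6 = 94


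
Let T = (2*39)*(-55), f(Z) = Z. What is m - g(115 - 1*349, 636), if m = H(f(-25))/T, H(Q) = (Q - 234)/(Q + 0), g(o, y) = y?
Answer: -68211259/107250 ≈ -636.00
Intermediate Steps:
H(Q) = (-234 + Q)/Q
T = -4290 (T = 78*(-55) = -4290)
m = -259/107250 (m = ((-234 - 25)/(-25))/(-4290) = -1/25*(-259)*(-1/4290) = (259/25)*(-1/4290) = -259/107250 ≈ -0.0024149)
m - g(115 - 1*349, 636) = -259/107250 - 1*636 = -259/107250 - 636 = -68211259/107250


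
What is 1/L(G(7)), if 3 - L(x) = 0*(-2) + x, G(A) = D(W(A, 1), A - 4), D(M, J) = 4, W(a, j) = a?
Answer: -1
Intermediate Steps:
G(A) = 4
L(x) = 3 - x (L(x) = 3 - (0*(-2) + x) = 3 - (0 + x) = 3 - x)
1/L(G(7)) = 1/(3 - 1*4) = 1/(3 - 4) = 1/(-1) = -1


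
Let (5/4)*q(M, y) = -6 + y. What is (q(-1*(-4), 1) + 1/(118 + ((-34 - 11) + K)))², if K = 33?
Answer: 178929/11236 ≈ 15.925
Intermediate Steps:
q(M, y) = -24/5 + 4*y/5 (q(M, y) = 4*(-6 + y)/5 = -24/5 + 4*y/5)
(q(-1*(-4), 1) + 1/(118 + ((-34 - 11) + K)))² = ((-24/5 + (⅘)*1) + 1/(118 + ((-34 - 11) + 33)))² = ((-24/5 + ⅘) + 1/(118 + (-45 + 33)))² = (-4 + 1/(118 - 12))² = (-4 + 1/106)² = (-423/106)² = 178929/11236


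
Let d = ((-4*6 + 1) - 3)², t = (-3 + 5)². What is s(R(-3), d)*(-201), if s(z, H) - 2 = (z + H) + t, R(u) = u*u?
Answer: -138891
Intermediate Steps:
t = 4 (t = 2² = 4)
d = 676 (d = ((-24 + 1) - 3)² = (-23 - 3)² = (-26)² = 676)
R(u) = u²
s(z, H) = 6 + H + z (s(z, H) = 2 + ((z + H) + 4) = 2 + ((H + z) + 4) = 2 + (4 + H + z) = 6 + H + z)
s(R(-3), d)*(-201) = (6 + 676 + (-3)²)*(-201) = (6 + 676 + 9)*(-201) = 691*(-201) = -138891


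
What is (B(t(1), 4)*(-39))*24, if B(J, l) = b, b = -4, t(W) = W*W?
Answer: 3744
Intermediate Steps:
t(W) = W²
B(J, l) = -4
(B(t(1), 4)*(-39))*24 = -4*(-39)*24 = 156*24 = 3744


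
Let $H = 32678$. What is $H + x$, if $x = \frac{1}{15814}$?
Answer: $\frac{516769893}{15814} \approx 32678.0$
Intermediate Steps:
$x = \frac{1}{15814} \approx 6.3235 \cdot 10^{-5}$
$H + x = 32678 + \frac{1}{15814} = \frac{516769893}{15814}$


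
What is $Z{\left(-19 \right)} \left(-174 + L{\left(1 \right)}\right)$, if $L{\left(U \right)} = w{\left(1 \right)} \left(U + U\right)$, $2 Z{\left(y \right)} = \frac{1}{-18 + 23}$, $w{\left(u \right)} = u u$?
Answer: $- \frac{86}{5} \approx -17.2$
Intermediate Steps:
$w{\left(u \right)} = u^{2}$
$Z{\left(y \right)} = \frac{1}{10}$ ($Z{\left(y \right)} = \frac{1}{2 \left(-18 + 23\right)} = \frac{1}{2 \cdot 5} = \frac{1}{2} \cdot \frac{1}{5} = \frac{1}{10}$)
$L{\left(U \right)} = 2 U$ ($L{\left(U \right)} = 1^{2} \left(U + U\right) = 1 \cdot 2 U = 2 U$)
$Z{\left(-19 \right)} \left(-174 + L{\left(1 \right)}\right) = \frac{-174 + 2 \cdot 1}{10} = \frac{-174 + 2}{10} = \frac{1}{10} \left(-172\right) = - \frac{86}{5}$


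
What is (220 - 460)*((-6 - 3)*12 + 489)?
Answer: -91440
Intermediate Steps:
(220 - 460)*((-6 - 3)*12 + 489) = -240*(-9*12 + 489) = -240*(-108 + 489) = -240*381 = -91440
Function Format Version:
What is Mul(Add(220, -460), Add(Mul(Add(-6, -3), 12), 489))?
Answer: -91440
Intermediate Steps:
Mul(Add(220, -460), Add(Mul(Add(-6, -3), 12), 489)) = Mul(-240, Add(Mul(-9, 12), 489)) = Mul(-240, Add(-108, 489)) = Mul(-240, 381) = -91440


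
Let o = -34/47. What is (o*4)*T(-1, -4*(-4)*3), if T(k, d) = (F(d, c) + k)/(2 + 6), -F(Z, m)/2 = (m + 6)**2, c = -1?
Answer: 867/47 ≈ 18.447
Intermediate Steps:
F(Z, m) = -2*(6 + m)**2 (F(Z, m) = -2*(m + 6)**2 = -2*(6 + m)**2)
o = -34/47 (o = -34*1/47 = -34/47 ≈ -0.72340)
T(k, d) = -25/4 + k/8 (T(k, d) = (-2*(6 - 1)**2 + k)/(2 + 6) = (-2*5**2 + k)/8 = (-2*25 + k)*(1/8) = (-50 + k)*(1/8) = -25/4 + k/8)
(o*4)*T(-1, -4*(-4)*3) = (-34/47*4)*(-25/4 + (1/8)*(-1)) = -136*(-25/4 - 1/8)/47 = -136/47*(-51/8) = 867/47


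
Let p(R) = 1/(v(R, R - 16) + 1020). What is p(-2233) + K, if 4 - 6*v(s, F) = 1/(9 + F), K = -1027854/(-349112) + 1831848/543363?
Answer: 53714619064086333/8503870630317236 ≈ 6.3165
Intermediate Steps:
K = 11745274039/1859750428 (K = -1027854*(-1/349112) + 1831848*(1/543363) = 30231/10268 + 610616/181121 = 11745274039/1859750428 ≈ 6.3155)
v(s, F) = ⅔ - 1/(6*(9 + F))
p(R) = 1/(1020 + (-29 + 4*R)/(6*(-7 + R))) (p(R) = 1/((35 + 4*(R - 16))/(6*(9 + (R - 16))) + 1020) = 1/((35 + 4*(-16 + R))/(6*(9 + (-16 + R))) + 1020) = 1/((35 + (-64 + 4*R))/(6*(-7 + R)) + 1020) = 1/((-29 + 4*R)/(6*(-7 + R)) + 1020) = 1/(1020 + (-29 + 4*R)/(6*(-7 + R))))
p(-2233) + K = 6*(-7 - 2233)/(-42869 + 6124*(-2233)) + 11745274039/1859750428 = 6*(-2240)/(-42869 - 13674892) + 11745274039/1859750428 = 6*(-2240)/(-13717761) + 11745274039/1859750428 = 6*(-1/13717761)*(-2240) + 11745274039/1859750428 = 4480/4572587 + 11745274039/1859750428 = 53714619064086333/8503870630317236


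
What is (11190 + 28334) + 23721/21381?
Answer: 281695455/7127 ≈ 39525.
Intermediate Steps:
(11190 + 28334) + 23721/21381 = 39524 + 23721*(1/21381) = 39524 + 7907/7127 = 281695455/7127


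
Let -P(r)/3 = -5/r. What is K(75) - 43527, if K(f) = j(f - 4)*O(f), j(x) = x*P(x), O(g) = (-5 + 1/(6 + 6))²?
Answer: -2071891/48 ≈ -43164.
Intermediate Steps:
P(r) = 15/r (P(r) = -(-15)/r = 15/r)
O(g) = 3481/144 (O(g) = (-5 + 1/12)² = (-59/12)² = 3481/144)
j(x) = 15 (j(x) = x*(15/x) = 15)
K(f) = 17405/48 (K(f) = 15*(3481/144) = 17405/48)
K(75) - 43527 = 17405/48 - 43527 = -2071891/48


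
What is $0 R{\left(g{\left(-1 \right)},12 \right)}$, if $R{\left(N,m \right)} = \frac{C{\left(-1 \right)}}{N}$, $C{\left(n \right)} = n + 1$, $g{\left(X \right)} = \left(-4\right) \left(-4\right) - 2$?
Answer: $0$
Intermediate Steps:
$g{\left(X \right)} = 14$ ($g{\left(X \right)} = 16 - 2 = 14$)
$C{\left(n \right)} = 1 + n$
$R{\left(N,m \right)} = 0$ ($R{\left(N,m \right)} = \frac{1 - 1}{N} = \frac{0}{N} = 0$)
$0 R{\left(g{\left(-1 \right)},12 \right)} = 0 \cdot 0 = 0$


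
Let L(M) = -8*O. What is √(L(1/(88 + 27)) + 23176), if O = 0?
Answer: 2*√5794 ≈ 152.24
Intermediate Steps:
L(M) = 0 (L(M) = -8*0 = 0)
√(L(1/(88 + 27)) + 23176) = √(0 + 23176) = √23176 = 2*√5794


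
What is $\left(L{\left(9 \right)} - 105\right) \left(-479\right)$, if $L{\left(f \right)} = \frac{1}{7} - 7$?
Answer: $\frac{375057}{7} \approx 53580.0$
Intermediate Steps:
$L{\left(f \right)} = - \frac{48}{7}$ ($L{\left(f \right)} = \frac{1}{7} - 7 = - \frac{48}{7}$)
$\left(L{\left(9 \right)} - 105\right) \left(-479\right) = \left(- \frac{48}{7} - 105\right) \left(-479\right) = \left(- \frac{783}{7}\right) \left(-479\right) = \frac{375057}{7}$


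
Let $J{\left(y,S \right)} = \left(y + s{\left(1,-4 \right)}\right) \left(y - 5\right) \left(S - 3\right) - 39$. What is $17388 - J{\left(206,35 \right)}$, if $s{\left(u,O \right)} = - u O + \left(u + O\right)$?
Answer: $-1313997$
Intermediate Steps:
$s{\left(u,O \right)} = O + u - O u$ ($s{\left(u,O \right)} = - O u + \left(O + u\right) = O + u - O u$)
$J{\left(y,S \right)} = -39 + \left(1 + y\right) \left(-5 + y\right) \left(-3 + S\right)$ ($J{\left(y,S \right)} = \left(y - \left(3 - 4\right)\right) \left(y - 5\right) \left(S - 3\right) - 39 = \left(y + \left(-4 + 1 + 4\right)\right) \left(-5 + y\right) \left(-3 + S\right) - 39 = \left(y + 1\right) \left(-5 + y\right) \left(-3 + S\right) - 39 = \left(1 + y\right) \left(-5 + y\right) \left(-3 + S\right) - 39 = -39 + \left(1 + y\right) \left(-5 + y\right) \left(-3 + S\right)$)
$17388 - J{\left(206,35 \right)} = 17388 - \left(-24 - 175 - 3 \cdot 206^{2} + 12 \cdot 206 + 35 \cdot 206^{2} - 140 \cdot 206\right) = 17388 - \left(-24 - 175 - 127308 + 2472 + 35 \cdot 42436 - 28840\right) = 17388 - \left(-24 - 175 - 127308 + 2472 + 1485260 - 28840\right) = 17388 - 1331385 = -1313997$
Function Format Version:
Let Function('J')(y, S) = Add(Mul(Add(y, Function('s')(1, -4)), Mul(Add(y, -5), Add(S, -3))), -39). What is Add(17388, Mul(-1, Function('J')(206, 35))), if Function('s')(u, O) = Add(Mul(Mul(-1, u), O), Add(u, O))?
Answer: -1313997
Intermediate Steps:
Function('s')(u, O) = Add(O, u, Mul(-1, O, u)) (Function('s')(u, O) = Add(Mul(-1, O, u), Add(O, u)) = Add(O, u, Mul(-1, O, u)))
Function('J')(y, S) = Add(-39, Mul(Add(1, y), Add(-5, y), Add(-3, S))) (Function('J')(y, S) = Add(Mul(Add(y, Add(-4, 1, Mul(-1, -4, 1))), Mul(Add(y, -5), Add(S, -3))), -39) = Add(Mul(Add(y, Add(-4, 1, 4)), Mul(Add(-5, y), Add(-3, S))), -39) = Add(Mul(Add(y, 1), Mul(Add(-5, y), Add(-3, S))), -39) = Add(Mul(Add(1, y), Mul(Add(-5, y), Add(-3, S))), -39) = Add(Mul(Add(1, y), Add(-5, y), Add(-3, S)), -39) = Add(-39, Mul(Add(1, y), Add(-5, y), Add(-3, S))))
Add(17388, Mul(-1, Function('J')(206, 35))) = Add(17388, Mul(-1, Add(-24, Mul(-5, 35), Mul(-3, Pow(206, 2)), Mul(12, 206), Mul(35, Pow(206, 2)), Mul(-4, 35, 206)))) = Add(17388, Mul(-1, Add(-24, -175, Mul(-3, 42436), 2472, Mul(35, 42436), -28840))) = Add(17388, Mul(-1, Add(-24, -175, -127308, 2472, 1485260, -28840))) = Add(17388, Mul(-1, 1331385)) = Add(17388, -1331385) = -1313997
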